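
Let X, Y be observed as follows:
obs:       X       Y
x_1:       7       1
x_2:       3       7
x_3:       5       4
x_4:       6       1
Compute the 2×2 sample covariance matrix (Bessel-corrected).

Step 1 — column means:
  mean(X) = (7 + 3 + 5 + 6) / 4 = 21/4 = 5.25
  mean(Y) = (1 + 7 + 4 + 1) / 4 = 13/4 = 3.25

Step 2 — sample covariance S[i,j] = (1/(n-1)) · Σ_k (x_{k,i} - mean_i) · (x_{k,j} - mean_j), with n-1 = 3.
  S[X,X] = ((1.75)·(1.75) + (-2.25)·(-2.25) + (-0.25)·(-0.25) + (0.75)·(0.75)) / 3 = 8.75/3 = 2.9167
  S[X,Y] = ((1.75)·(-2.25) + (-2.25)·(3.75) + (-0.25)·(0.75) + (0.75)·(-2.25)) / 3 = -14.25/3 = -4.75
  S[Y,Y] = ((-2.25)·(-2.25) + (3.75)·(3.75) + (0.75)·(0.75) + (-2.25)·(-2.25)) / 3 = 24.75/3 = 8.25

S is symmetric (S[j,i] = S[i,j]). Assembling:

S = [[2.9167, -4.75],
 [-4.75, 8.25]]


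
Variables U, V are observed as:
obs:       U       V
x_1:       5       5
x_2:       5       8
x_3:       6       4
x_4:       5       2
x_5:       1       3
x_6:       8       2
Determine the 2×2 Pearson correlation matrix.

Step 1 — column means:
  mean(U) = (5 + 5 + 6 + 5 + 1 + 8) / 6 = 30/6 = 5
  mean(V) = (5 + 8 + 4 + 2 + 3 + 2) / 6 = 24/6 = 4

Step 2 — sample variances and covariances s[i,j] = (1/(n-1)) · Σ_k (x_{k,i} - mean_i) · (x_{k,j} - mean_j), with n-1 = 5:
  s[U,U] = ((0)·(0) + (0)·(0) + (1)·(1) + (0)·(0) + (-4)·(-4) + (3)·(3)) / 5 = 26/5 = 5.2
  s[U,V] = ((0)·(1) + (0)·(4) + (1)·(0) + (0)·(-2) + (-4)·(-1) + (3)·(-2)) / 5 = -2/5 = -0.4
  s[V,V] = ((1)·(1) + (4)·(4) + (0)·(0) + (-2)·(-2) + (-1)·(-1) + (-2)·(-2)) / 5 = 26/5 = 5.2
  Sample standard deviations s_i = √(s[i,i]):
  s(U) = √(5.2) = 2.2804
  s(V) = √(5.2) = 2.2804

Step 3 — r_{ij} = s_{ij} / (s_i · s_j):
  r[U,U] = 1 (diagonal).
  r[U,V] = -0.4 / (2.2804 · 2.2804) = -0.4 / 5.2 = -0.0769
  r[V,V] = 1 (diagonal).

R is symmetric with unit diagonal. Assembling:

R = [[1, -0.0769],
 [-0.0769, 1]]


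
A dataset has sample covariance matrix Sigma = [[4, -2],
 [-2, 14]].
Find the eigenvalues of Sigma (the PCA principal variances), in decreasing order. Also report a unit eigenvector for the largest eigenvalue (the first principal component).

Step 1 — characteristic polynomial of 2×2 Sigma:
  det(Sigma - λI) = λ² - trace · λ + det = 0.
  trace = 4 + 14 = 18, det = 4·14 - (-2)² = 52.
Step 2 — discriminant:
  Δ = trace² - 4·det = 324 - 208 = 116.
Step 3 — eigenvalues:
  λ = (trace ± √Δ)/2 = (18 ± 10.7703)/2,
  λ_1 = 14.3852,  λ_2 = 3.6148.

Step 4 — unit eigenvector for λ_1: solve (Sigma - λ_1 I)v = 0. First row:
  (4 - 14.3852)·v_x + (-2)·v_y = 0, i.e. (-10.3852)·v_x + (-2)·v_y = 0,
  so v ∝ (b, λ_1 - a) = (-2, 10.3852); multiply by -1 so the first entry is positive: u = (2, -10.3852).
  ||u|| = √((2)² + (-10.3852)²) = √(111.8516) ≈ 10.576,
  v_1 = u/||u|| ≈ (0.1891, -0.982) (||v_1|| = 1).

λ_1 = 14.3852,  λ_2 = 3.6148;  v_1 ≈ (0.1891, -0.982)


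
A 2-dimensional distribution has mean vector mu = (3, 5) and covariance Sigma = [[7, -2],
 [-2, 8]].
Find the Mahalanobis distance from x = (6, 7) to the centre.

Step 1 — centre the observation: (x - mu) = (3, 2).

Step 2 — invert Sigma. det(Sigma) = 7·8 - (-2)² = 52.
  Sigma^{-1} = (1/det) · [[d, -b], [-b, a]] = [[0.1538, 0.0385],
 [0.0385, 0.1346]].

Step 3 — form the quadratic (x - mu)^T · Sigma^{-1} · (x - mu):
  Sigma^{-1} · (x - mu) = (0.5385, 0.3846).
  (x - mu)^T · [Sigma^{-1} · (x - mu)] = (3)·(0.5385) + (2)·(0.3846) = 2.3846.

Step 4 — take square root: d = √(2.3846) ≈ 1.5442.

d(x, mu) = √(2.3846) ≈ 1.5442


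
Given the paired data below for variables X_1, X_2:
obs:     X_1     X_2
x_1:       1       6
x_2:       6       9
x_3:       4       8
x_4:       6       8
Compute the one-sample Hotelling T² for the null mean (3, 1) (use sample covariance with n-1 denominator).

Step 1 — sample mean vector:
  mean(X_1) = (1 + 6 + 4 + 6) / 4 = 17/4 = 4.25
  mean(X_2) = (6 + 9 + 8 + 8) / 4 = 31/4 = 7.75
  x̄ = (4.25, 7.75),  deviation x̄ - mu_0 = (4.25, 7.75) - (3, 1) = (1.25, 6.75).

Step 2 — sample covariance matrix, S[i,j] = (1/(n-1)) · Σ_k (x_{k,i} - mean_i) · (x_{k,j} - mean_j), divisor n-1 = 3:
  S[X_1,X_1] = ((-3.25)·(-3.25) + (1.75)·(1.75) + (-0.25)·(-0.25) + (1.75)·(1.75)) / 3 = 16.75/3 = 5.5833
  S[X_1,X_2] = ((-3.25)·(-1.75) + (1.75)·(1.25) + (-0.25)·(0.25) + (1.75)·(0.25)) / 3 = 8.25/3 = 2.75
  S[X_2,X_2] = ((-1.75)·(-1.75) + (1.25)·(1.25) + (0.25)·(0.25) + (0.25)·(0.25)) / 3 = 4.75/3 = 1.5833
  S = [[5.5833, 2.75],
 [2.75, 1.5833]].

Step 3 — invert S. det(S) = 5.5833·1.5833 - (2.75)² = 1.2778.
  S^{-1} = (1/det) · [[d, -b], [-b, a]] = [[1.2391, -2.1522],
 [-2.1522, 4.3696]].

Step 4 — quadratic form (x̄ - mu_0)^T · S^{-1} · (x̄ - mu_0):
  S^{-1} · (x̄ - mu_0) = (-12.9783, 26.8043),
  (x̄ - mu_0)^T · [...] = (1.25)·(-12.9783) + (6.75)·(26.8043) = 164.7065.

Step 5 — scale by n: T² = 4 · 164.7065 = 658.8261.

T² ≈ 658.8261


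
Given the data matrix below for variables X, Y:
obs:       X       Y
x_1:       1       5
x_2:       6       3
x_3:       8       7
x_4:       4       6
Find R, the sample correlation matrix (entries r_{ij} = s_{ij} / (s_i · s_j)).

Step 1 — column means:
  mean(X) = (1 + 6 + 8 + 4) / 4 = 19/4 = 4.75
  mean(Y) = (5 + 3 + 7 + 6) / 4 = 21/4 = 5.25

Step 2 — sample variances and covariances s[i,j] = (1/(n-1)) · Σ_k (x_{k,i} - mean_i) · (x_{k,j} - mean_j), with n-1 = 3:
  s[X,X] = ((-3.75)·(-3.75) + (1.25)·(1.25) + (3.25)·(3.25) + (-0.75)·(-0.75)) / 3 = 26.75/3 = 8.9167
  s[X,Y] = ((-3.75)·(-0.25) + (1.25)·(-2.25) + (3.25)·(1.75) + (-0.75)·(0.75)) / 3 = 3.25/3 = 1.0833
  s[Y,Y] = ((-0.25)·(-0.25) + (-2.25)·(-2.25) + (1.75)·(1.75) + (0.75)·(0.75)) / 3 = 8.75/3 = 2.9167
  Sample standard deviations s_i = √(s[i,i]):
  s(X) = √(8.9167) = 2.9861
  s(Y) = √(2.9167) = 1.7078

Step 3 — r_{ij} = s_{ij} / (s_i · s_j):
  r[X,X] = 1 (diagonal).
  r[X,Y] = 1.0833 / (2.9861 · 1.7078) = 1.0833 / 5.0997 = 0.2124
  r[Y,Y] = 1 (diagonal).

R is symmetric with unit diagonal. Assembling:

R = [[1, 0.2124],
 [0.2124, 1]]


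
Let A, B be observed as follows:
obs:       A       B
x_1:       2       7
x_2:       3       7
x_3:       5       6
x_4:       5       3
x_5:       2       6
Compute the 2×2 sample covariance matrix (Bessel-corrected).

Step 1 — column means:
  mean(A) = (2 + 3 + 5 + 5 + 2) / 5 = 17/5 = 3.4
  mean(B) = (7 + 7 + 6 + 3 + 6) / 5 = 29/5 = 5.8

Step 2 — sample covariance S[i,j] = (1/(n-1)) · Σ_k (x_{k,i} - mean_i) · (x_{k,j} - mean_j), with n-1 = 4.
  S[A,A] = ((-1.4)·(-1.4) + (-0.4)·(-0.4) + (1.6)·(1.6) + (1.6)·(1.6) + (-1.4)·(-1.4)) / 4 = 9.2/4 = 2.3
  S[A,B] = ((-1.4)·(1.2) + (-0.4)·(1.2) + (1.6)·(0.2) + (1.6)·(-2.8) + (-1.4)·(0.2)) / 4 = -6.6/4 = -1.65
  S[B,B] = ((1.2)·(1.2) + (1.2)·(1.2) + (0.2)·(0.2) + (-2.8)·(-2.8) + (0.2)·(0.2)) / 4 = 10.8/4 = 2.7

S is symmetric (S[j,i] = S[i,j]). Assembling:

S = [[2.3, -1.65],
 [-1.65, 2.7]]


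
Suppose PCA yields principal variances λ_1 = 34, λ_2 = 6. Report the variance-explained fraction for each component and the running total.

Step 1 — total variance = trace(Sigma) = Σ λ_i = 34 + 6 = 40.

Step 2 — fraction explained by component i = λ_i / Σ λ:
  PC1: 34/40 = 0.85
  PC2: 6/40 = 0.15

Step 3 — cumulative fraction after k components = (λ_1 + ... + λ_k) / Σ λ:
  k = 1: 34/40 = 0.85
  k = 2: (34 + 6)/40 = 40/40 = 1

Summary (fraction, with percent):

explained: PC1 0.85 (85%), PC2 0.15 (15%);  cumulative: 0.85, 1


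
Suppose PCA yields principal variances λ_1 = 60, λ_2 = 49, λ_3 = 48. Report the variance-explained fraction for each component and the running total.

Step 1 — total variance = trace(Sigma) = Σ λ_i = 60 + 49 + 48 = 157.

Step 2 — fraction explained by component i = λ_i / Σ λ:
  PC1: 60/157 = 0.3822
  PC2: 49/157 = 0.3121
  PC3: 48/157 = 0.3057

Step 3 — cumulative fraction after k components = (λ_1 + ... + λ_k) / Σ λ:
  k = 1: 60/157 = 0.3822
  k = 2: (60 + 49)/157 = 109/157 = 0.6943
  k = 3: (60 + 49 + 48)/157 = 157/157 = 1

Summary (fraction, with percent):

explained: PC1 0.3822 (38.22%), PC2 0.3121 (31.21%), PC3 0.3057 (30.57%);  cumulative: 0.3822, 0.6943, 1


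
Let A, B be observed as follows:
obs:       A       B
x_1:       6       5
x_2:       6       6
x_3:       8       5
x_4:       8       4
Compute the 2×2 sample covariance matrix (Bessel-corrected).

Step 1 — column means:
  mean(A) = (6 + 6 + 8 + 8) / 4 = 28/4 = 7
  mean(B) = (5 + 6 + 5 + 4) / 4 = 20/4 = 5

Step 2 — sample covariance S[i,j] = (1/(n-1)) · Σ_k (x_{k,i} - mean_i) · (x_{k,j} - mean_j), with n-1 = 3.
  S[A,A] = ((-1)·(-1) + (-1)·(-1) + (1)·(1) + (1)·(1)) / 3 = 4/3 = 1.3333
  S[A,B] = ((-1)·(0) + (-1)·(1) + (1)·(0) + (1)·(-1)) / 3 = -2/3 = -0.6667
  S[B,B] = ((0)·(0) + (1)·(1) + (0)·(0) + (-1)·(-1)) / 3 = 2/3 = 0.6667

S is symmetric (S[j,i] = S[i,j]). Assembling:

S = [[1.3333, -0.6667],
 [-0.6667, 0.6667]]


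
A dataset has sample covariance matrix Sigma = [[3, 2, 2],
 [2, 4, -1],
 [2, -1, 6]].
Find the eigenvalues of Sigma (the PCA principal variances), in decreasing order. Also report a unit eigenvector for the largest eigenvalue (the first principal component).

Step 1 — characteristic polynomial p(λ) = det(λI - Sigma) = λ³ - tr·λ² + c_1·λ - det, where tr = trace, c_1 = sum of the principal 2×2 minors, det = det(Sigma):
  tr = 3 + 4 + 6 = 13,
  c_1 = (3·4 - (2)²) + (3·6 - (2)²) + (4·6 - (-1)²) = 8 + 14 + 23 = 45,
  det = 3·(4·6 - (-1)²) - (2)·((2)·6 - (-1)·(2)) + (2)·((2)·(-1) - 4·(2)) = 3·(23) - (2)·(14) + (2)·(-10) = 21.
  So p(λ) = λ³ - 13λ² + 45λ - 21.
Step 2 — look for an integer root (rational root theorem: any rational root is an integer divisor of 21). Testing λ = 7:
  p(7) = 343 - 637 + 315 - 21 = 0  ✓
  Dividing out (λ - 7): p(λ) = (λ - 7)(λ² - 6λ + 3).
Step 3 — remaining eigenvalues from the quadratic λ² - 6λ + 3 = 0:
  Δ = 6² - 4·3 = 36 - 12 = 24,  λ = (6 ± √24)/2 = (6 ± 4.899)/2 ≈ 5.4495 or 0.5505.
  Sorted: λ_1 = 7,  λ_2 = 5.4495,  λ_3 = 0.5505  (check: sum = 13 = tr ✓).

Step 4 — unit eigenvector for λ_1 = 7: v spans the null space of (Sigma - λ_1 I), whose rows are
  r_1 = (-4, 2, 2),  r_2 = (2, -3, -1),  r_3 = (2, -1, -1).
  v is orthogonal to every row, so take v ∝ r_1 × r_2 = ((2)·(-1) - (2)·(-3), (2)·(2) - (-4)·(-1), (-4)·(-3) - (2)·(2)) = (4, 0, 8).
  Rescale (divide by 4): u = (1, 0, 2).
  ||u|| = √((1)² + (0)² + (2)²) = √(5) ≈ 2.2361,  v_1 = u/||u|| ≈ (0.4472, 0, 0.8944) (||v_1|| = 1).

λ_1 = 7,  λ_2 = 5.4495,  λ_3 = 0.5505;  v_1 ≈ (0.4472, 0, 0.8944)


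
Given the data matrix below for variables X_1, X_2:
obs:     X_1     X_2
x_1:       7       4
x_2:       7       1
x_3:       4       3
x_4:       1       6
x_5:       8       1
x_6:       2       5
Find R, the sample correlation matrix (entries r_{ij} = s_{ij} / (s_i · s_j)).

Step 1 — column means:
  mean(X_1) = (7 + 7 + 4 + 1 + 8 + 2) / 6 = 29/6 = 4.8333
  mean(X_2) = (4 + 1 + 3 + 6 + 1 + 5) / 6 = 20/6 = 3.3333

Step 2 — sample variances and covariances s[i,j] = (1/(n-1)) · Σ_k (x_{k,i} - mean_i) · (x_{k,j} - mean_j), with n-1 = 5:
  s[X_1,X_1] = ((2.1667)·(2.1667) + (2.1667)·(2.1667) + (-0.8333)·(-0.8333) + (-3.8333)·(-3.8333) + (3.1667)·(3.1667) + (-2.8333)·(-2.8333)) / 5 = 42.8333/5 = 8.5667
  s[X_1,X_2] = ((2.1667)·(0.6667) + (2.1667)·(-2.3333) + (-0.8333)·(-0.3333) + (-3.8333)·(2.6667) + (3.1667)·(-2.3333) + (-2.8333)·(1.6667)) / 5 = -25.6667/5 = -5.1333
  s[X_2,X_2] = ((0.6667)·(0.6667) + (-2.3333)·(-2.3333) + (-0.3333)·(-0.3333) + (2.6667)·(2.6667) + (-2.3333)·(-2.3333) + (1.6667)·(1.6667)) / 5 = 21.3333/5 = 4.2667
  Sample standard deviations s_i = √(s[i,i]):
  s(X_1) = √(8.5667) = 2.9269
  s(X_2) = √(4.2667) = 2.0656

Step 3 — r_{ij} = s_{ij} / (s_i · s_j):
  r[X_1,X_1] = 1 (diagonal).
  r[X_1,X_2] = -5.1333 / (2.9269 · 2.0656) = -5.1333 / 6.0458 = -0.8491
  r[X_2,X_2] = 1 (diagonal).

R is symmetric with unit diagonal. Assembling:

R = [[1, -0.8491],
 [-0.8491, 1]]


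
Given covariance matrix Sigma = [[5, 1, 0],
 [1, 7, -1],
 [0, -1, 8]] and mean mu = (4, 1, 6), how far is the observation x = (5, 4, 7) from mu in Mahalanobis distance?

Step 1 — centre the observation: (x - mu) = (1, 3, 1).

Step 2 — invert Sigma (cofactor / det for 3×3, or solve directly):
  Sigma^{-1} = [[0.206, -0.03, -0.0037],
 [-0.03, 0.1498, 0.0187],
 [-0.0037, 0.0187, 0.1273]].

Step 3 — form the quadratic (x - mu)^T · Sigma^{-1} · (x - mu):
  Sigma^{-1} · (x - mu) = (0.1124, 0.4382, 0.1798).
  (x - mu)^T · [Sigma^{-1} · (x - mu)] = (1)·(0.1124) + (3)·(0.4382) + (1)·(0.1798) = 1.6067.

Step 4 — take square root: d = √(1.6067) ≈ 1.2676.

d(x, mu) = √(1.6067) ≈ 1.2676


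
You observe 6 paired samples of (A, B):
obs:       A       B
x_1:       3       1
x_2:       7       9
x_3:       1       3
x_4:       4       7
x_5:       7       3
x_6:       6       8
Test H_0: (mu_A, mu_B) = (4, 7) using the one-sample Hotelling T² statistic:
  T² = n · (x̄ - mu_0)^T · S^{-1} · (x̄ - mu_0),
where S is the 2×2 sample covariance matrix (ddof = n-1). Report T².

Step 1 — sample mean vector:
  mean(A) = (3 + 7 + 1 + 4 + 7 + 6) / 6 = 28/6 = 4.6667
  mean(B) = (1 + 9 + 3 + 7 + 3 + 8) / 6 = 31/6 = 5.1667
  x̄ = (4.6667, 5.1667),  deviation x̄ - mu_0 = (4.6667, 5.1667) - (4, 7) = (0.6667, -1.8333).

Step 2 — sample covariance matrix, S[i,j] = (1/(n-1)) · Σ_k (x_{k,i} - mean_i) · (x_{k,j} - mean_j), divisor n-1 = 5:
  S[A,A] = ((-1.6667)·(-1.6667) + (2.3333)·(2.3333) + (-3.6667)·(-3.6667) + (-0.6667)·(-0.6667) + (2.3333)·(2.3333) + (1.3333)·(1.3333)) / 5 = 29.3333/5 = 5.8667
  S[A,B] = ((-1.6667)·(-4.1667) + (2.3333)·(3.8333) + (-3.6667)·(-2.1667) + (-0.6667)·(1.8333) + (2.3333)·(-2.1667) + (1.3333)·(2.8333)) / 5 = 21.3333/5 = 4.2667
  S[B,B] = ((-4.1667)·(-4.1667) + (3.8333)·(3.8333) + (-2.1667)·(-2.1667) + (1.8333)·(1.8333) + (-2.1667)·(-2.1667) + (2.8333)·(2.8333)) / 5 = 52.8333/5 = 10.5667
  S = [[5.8667, 4.2667],
 [4.2667, 10.5667]].

Step 3 — invert S. det(S) = 5.8667·10.5667 - (4.2667)² = 43.7867.
  S^{-1} = (1/det) · [[d, -b], [-b, a]] = [[0.2413, -0.0974],
 [-0.0974, 0.134]].

Step 4 — quadratic form (x̄ - mu_0)^T · S^{-1} · (x̄ - mu_0):
  S^{-1} · (x̄ - mu_0) = (0.3395, -0.3106),
  (x̄ - mu_0)^T · [...] = (0.6667)·(0.3395) + (-1.8333)·(-0.3106) = 0.7958.

Step 5 — scale by n: T² = 6 · 0.7958 = 4.7747.

T² ≈ 4.7747


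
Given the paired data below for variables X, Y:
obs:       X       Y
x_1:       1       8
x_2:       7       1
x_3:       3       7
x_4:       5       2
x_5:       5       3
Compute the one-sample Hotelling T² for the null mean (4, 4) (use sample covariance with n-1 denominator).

Step 1 — sample mean vector:
  mean(X) = (1 + 7 + 3 + 5 + 5) / 5 = 21/5 = 4.2
  mean(Y) = (8 + 1 + 7 + 2 + 3) / 5 = 21/5 = 4.2
  x̄ = (4.2, 4.2),  deviation x̄ - mu_0 = (4.2, 4.2) - (4, 4) = (0.2, 0.2).

Step 2 — sample covariance matrix, S[i,j] = (1/(n-1)) · Σ_k (x_{k,i} - mean_i) · (x_{k,j} - mean_j), divisor n-1 = 4:
  S[X,X] = ((-3.2)·(-3.2) + (2.8)·(2.8) + (-1.2)·(-1.2) + (0.8)·(0.8) + (0.8)·(0.8)) / 4 = 20.8/4 = 5.2
  S[X,Y] = ((-3.2)·(3.8) + (2.8)·(-3.2) + (-1.2)·(2.8) + (0.8)·(-2.2) + (0.8)·(-1.2)) / 4 = -27.2/4 = -6.8
  S[Y,Y] = ((3.8)·(3.8) + (-3.2)·(-3.2) + (2.8)·(2.8) + (-2.2)·(-2.2) + (-1.2)·(-1.2)) / 4 = 38.8/4 = 9.7
  S = [[5.2, -6.8],
 [-6.8, 9.7]].

Step 3 — invert S. det(S) = 5.2·9.7 - (-6.8)² = 4.2.
  S^{-1} = (1/det) · [[d, -b], [-b, a]] = [[2.3095, 1.619],
 [1.619, 1.2381]].

Step 4 — quadratic form (x̄ - mu_0)^T · S^{-1} · (x̄ - mu_0):
  S^{-1} · (x̄ - mu_0) = (0.7857, 0.5714),
  (x̄ - mu_0)^T · [...] = (0.2)·(0.7857) + (0.2)·(0.5714) = 0.2714.

Step 5 — scale by n: T² = 5 · 0.2714 = 1.3571.

T² ≈ 1.3571


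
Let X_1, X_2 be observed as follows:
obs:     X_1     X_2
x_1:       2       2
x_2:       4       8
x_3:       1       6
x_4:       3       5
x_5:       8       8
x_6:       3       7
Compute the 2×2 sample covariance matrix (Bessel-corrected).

Step 1 — column means:
  mean(X_1) = (2 + 4 + 1 + 3 + 8 + 3) / 6 = 21/6 = 3.5
  mean(X_2) = (2 + 8 + 6 + 5 + 8 + 7) / 6 = 36/6 = 6

Step 2 — sample covariance S[i,j] = (1/(n-1)) · Σ_k (x_{k,i} - mean_i) · (x_{k,j} - mean_j), with n-1 = 5.
  S[X_1,X_1] = ((-1.5)·(-1.5) + (0.5)·(0.5) + (-2.5)·(-2.5) + (-0.5)·(-0.5) + (4.5)·(4.5) + (-0.5)·(-0.5)) / 5 = 29.5/5 = 5.9
  S[X_1,X_2] = ((-1.5)·(-4) + (0.5)·(2) + (-2.5)·(0) + (-0.5)·(-1) + (4.5)·(2) + (-0.5)·(1)) / 5 = 16/5 = 3.2
  S[X_2,X_2] = ((-4)·(-4) + (2)·(2) + (0)·(0) + (-1)·(-1) + (2)·(2) + (1)·(1)) / 5 = 26/5 = 5.2

S is symmetric (S[j,i] = S[i,j]). Assembling:

S = [[5.9, 3.2],
 [3.2, 5.2]]


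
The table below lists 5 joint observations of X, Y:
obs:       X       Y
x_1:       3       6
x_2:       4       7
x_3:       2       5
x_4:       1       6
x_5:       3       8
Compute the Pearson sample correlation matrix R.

Step 1 — column means:
  mean(X) = (3 + 4 + 2 + 1 + 3) / 5 = 13/5 = 2.6
  mean(Y) = (6 + 7 + 5 + 6 + 8) / 5 = 32/5 = 6.4

Step 2 — sample variances and covariances s[i,j] = (1/(n-1)) · Σ_k (x_{k,i} - mean_i) · (x_{k,j} - mean_j), with n-1 = 4:
  s[X,X] = ((0.4)·(0.4) + (1.4)·(1.4) + (-0.6)·(-0.6) + (-1.6)·(-1.6) + (0.4)·(0.4)) / 4 = 5.2/4 = 1.3
  s[X,Y] = ((0.4)·(-0.4) + (1.4)·(0.6) + (-0.6)·(-1.4) + (-1.6)·(-0.4) + (0.4)·(1.6)) / 4 = 2.8/4 = 0.7
  s[Y,Y] = ((-0.4)·(-0.4) + (0.6)·(0.6) + (-1.4)·(-1.4) + (-0.4)·(-0.4) + (1.6)·(1.6)) / 4 = 5.2/4 = 1.3
  Sample standard deviations s_i = √(s[i,i]):
  s(X) = √(1.3) = 1.1402
  s(Y) = √(1.3) = 1.1402

Step 3 — r_{ij} = s_{ij} / (s_i · s_j):
  r[X,X] = 1 (diagonal).
  r[X,Y] = 0.7 / (1.1402 · 1.1402) = 0.7 / 1.3 = 0.5385
  r[Y,Y] = 1 (diagonal).

R is symmetric with unit diagonal. Assembling:

R = [[1, 0.5385],
 [0.5385, 1]]


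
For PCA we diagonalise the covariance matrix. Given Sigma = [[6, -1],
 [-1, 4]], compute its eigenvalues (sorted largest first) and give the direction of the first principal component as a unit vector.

Step 1 — characteristic polynomial of 2×2 Sigma:
  det(Sigma - λI) = λ² - trace · λ + det = 0.
  trace = 6 + 4 = 10, det = 6·4 - (-1)² = 23.
Step 2 — discriminant:
  Δ = trace² - 4·det = 100 - 92 = 8.
Step 3 — eigenvalues:
  λ = (trace ± √Δ)/2 = (10 ± 2.8284)/2,
  λ_1 = 6.4142,  λ_2 = 3.5858.

Step 4 — unit eigenvector for λ_1: solve (Sigma - λ_1 I)v = 0. First row:
  (6 - 6.4142)·v_x + (-1)·v_y = 0, i.e. (-0.4142)·v_x + (-1)·v_y = 0,
  so v ∝ (b, λ_1 - a) = (-1, 0.4142); multiply by -1 so the first entry is positive: u = (1, -0.4142).
  ||u|| = √((1)² + (-0.4142)²) = √(1.1716) ≈ 1.0824,
  v_1 = u/||u|| ≈ (0.9239, -0.3827) (||v_1|| = 1).

λ_1 = 6.4142,  λ_2 = 3.5858;  v_1 ≈ (0.9239, -0.3827)


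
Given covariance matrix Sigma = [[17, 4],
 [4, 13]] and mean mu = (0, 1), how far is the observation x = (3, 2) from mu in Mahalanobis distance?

Step 1 — centre the observation: (x - mu) = (3, 1).

Step 2 — invert Sigma. det(Sigma) = 17·13 - (4)² = 205.
  Sigma^{-1} = (1/det) · [[d, -b], [-b, a]] = [[0.0634, -0.0195],
 [-0.0195, 0.0829]].

Step 3 — form the quadratic (x - mu)^T · Sigma^{-1} · (x - mu):
  Sigma^{-1} · (x - mu) = (0.1707, 0.0244).
  (x - mu)^T · [Sigma^{-1} · (x - mu)] = (3)·(0.1707) + (1)·(0.0244) = 0.5366.

Step 4 — take square root: d = √(0.5366) ≈ 0.7325.

d(x, mu) = √(0.5366) ≈ 0.7325


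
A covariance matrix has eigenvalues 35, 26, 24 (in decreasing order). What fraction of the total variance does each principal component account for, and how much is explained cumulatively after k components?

Step 1 — total variance = trace(Sigma) = Σ λ_i = 35 + 26 + 24 = 85.

Step 2 — fraction explained by component i = λ_i / Σ λ:
  PC1: 35/85 = 0.4118
  PC2: 26/85 = 0.3059
  PC3: 24/85 = 0.2824

Step 3 — cumulative fraction after k components = (λ_1 + ... + λ_k) / Σ λ:
  k = 1: 35/85 = 0.4118
  k = 2: (35 + 26)/85 = 61/85 = 0.7176
  k = 3: (35 + 26 + 24)/85 = 85/85 = 1

Summary (fraction, with percent):

explained: PC1 0.4118 (41.18%), PC2 0.3059 (30.59%), PC3 0.2824 (28.24%);  cumulative: 0.4118, 0.7176, 1


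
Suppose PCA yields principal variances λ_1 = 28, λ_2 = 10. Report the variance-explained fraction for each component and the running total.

Step 1 — total variance = trace(Sigma) = Σ λ_i = 28 + 10 = 38.

Step 2 — fraction explained by component i = λ_i / Σ λ:
  PC1: 28/38 = 0.7368
  PC2: 10/38 = 0.2632

Step 3 — cumulative fraction after k components = (λ_1 + ... + λ_k) / Σ λ:
  k = 1: 28/38 = 0.7368
  k = 2: (28 + 10)/38 = 38/38 = 1

Summary (fraction, with percent):

explained: PC1 0.7368 (73.68%), PC2 0.2632 (26.32%);  cumulative: 0.7368, 1


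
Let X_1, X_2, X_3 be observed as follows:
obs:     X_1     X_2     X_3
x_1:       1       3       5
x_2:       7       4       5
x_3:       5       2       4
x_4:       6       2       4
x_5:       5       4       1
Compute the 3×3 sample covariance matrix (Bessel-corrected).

Step 1 — column means:
  mean(X_1) = (1 + 7 + 5 + 6 + 5) / 5 = 24/5 = 4.8
  mean(X_2) = (3 + 4 + 2 + 2 + 4) / 5 = 15/5 = 3
  mean(X_3) = (5 + 5 + 4 + 4 + 1) / 5 = 19/5 = 3.8

Step 2 — sample covariance S[i,j] = (1/(n-1)) · Σ_k (x_{k,i} - mean_i) · (x_{k,j} - mean_j), with n-1 = 4.
  S[X_1,X_1] = ((-3.8)·(-3.8) + (2.2)·(2.2) + (0.2)·(0.2) + (1.2)·(1.2) + (0.2)·(0.2)) / 4 = 20.8/4 = 5.2
  S[X_1,X_2] = ((-3.8)·(0) + (2.2)·(1) + (0.2)·(-1) + (1.2)·(-1) + (0.2)·(1)) / 4 = 1/4 = 0.25
  S[X_1,X_3] = ((-3.8)·(1.2) + (2.2)·(1.2) + (0.2)·(0.2) + (1.2)·(0.2) + (0.2)·(-2.8)) / 4 = -2.2/4 = -0.55
  S[X_2,X_2] = ((0)·(0) + (1)·(1) + (-1)·(-1) + (-1)·(-1) + (1)·(1)) / 4 = 4/4 = 1
  S[X_2,X_3] = ((0)·(1.2) + (1)·(1.2) + (-1)·(0.2) + (-1)·(0.2) + (1)·(-2.8)) / 4 = -2/4 = -0.5
  S[X_3,X_3] = ((1.2)·(1.2) + (1.2)·(1.2) + (0.2)·(0.2) + (0.2)·(0.2) + (-2.8)·(-2.8)) / 4 = 10.8/4 = 2.7

S is symmetric (S[j,i] = S[i,j]). Assembling:

S = [[5.2, 0.25, -0.55],
 [0.25, 1, -0.5],
 [-0.55, -0.5, 2.7]]


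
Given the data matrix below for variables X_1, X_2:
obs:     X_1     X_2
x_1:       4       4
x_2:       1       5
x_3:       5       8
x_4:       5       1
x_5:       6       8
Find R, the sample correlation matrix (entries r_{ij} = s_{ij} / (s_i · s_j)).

Step 1 — column means:
  mean(X_1) = (4 + 1 + 5 + 5 + 6) / 5 = 21/5 = 4.2
  mean(X_2) = (4 + 5 + 8 + 1 + 8) / 5 = 26/5 = 5.2

Step 2 — sample variances and covariances s[i,j] = (1/(n-1)) · Σ_k (x_{k,i} - mean_i) · (x_{k,j} - mean_j), with n-1 = 4:
  s[X_1,X_1] = ((-0.2)·(-0.2) + (-3.2)·(-3.2) + (0.8)·(0.8) + (0.8)·(0.8) + (1.8)·(1.8)) / 4 = 14.8/4 = 3.7
  s[X_1,X_2] = ((-0.2)·(-1.2) + (-3.2)·(-0.2) + (0.8)·(2.8) + (0.8)·(-4.2) + (1.8)·(2.8)) / 4 = 4.8/4 = 1.2
  s[X_2,X_2] = ((-1.2)·(-1.2) + (-0.2)·(-0.2) + (2.8)·(2.8) + (-4.2)·(-4.2) + (2.8)·(2.8)) / 4 = 34.8/4 = 8.7
  Sample standard deviations s_i = √(s[i,i]):
  s(X_1) = √(3.7) = 1.9235
  s(X_2) = √(8.7) = 2.9496

Step 3 — r_{ij} = s_{ij} / (s_i · s_j):
  r[X_1,X_1] = 1 (diagonal).
  r[X_1,X_2] = 1.2 / (1.9235 · 2.9496) = 1.2 / 5.6736 = 0.2115
  r[X_2,X_2] = 1 (diagonal).

R is symmetric with unit diagonal. Assembling:

R = [[1, 0.2115],
 [0.2115, 1]]


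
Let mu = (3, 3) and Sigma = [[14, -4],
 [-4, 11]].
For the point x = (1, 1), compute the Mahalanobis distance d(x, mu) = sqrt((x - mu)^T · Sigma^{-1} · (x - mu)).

Step 1 — centre the observation: (x - mu) = (-2, -2).

Step 2 — invert Sigma. det(Sigma) = 14·11 - (-4)² = 138.
  Sigma^{-1} = (1/det) · [[d, -b], [-b, a]] = [[0.0797, 0.029],
 [0.029, 0.1014]].

Step 3 — form the quadratic (x - mu)^T · Sigma^{-1} · (x - mu):
  Sigma^{-1} · (x - mu) = (-0.2174, -0.2609).
  (x - mu)^T · [Sigma^{-1} · (x - mu)] = (-2)·(-0.2174) + (-2)·(-0.2609) = 0.9565.

Step 4 — take square root: d = √(0.9565) ≈ 0.978.

d(x, mu) = √(0.9565) ≈ 0.978


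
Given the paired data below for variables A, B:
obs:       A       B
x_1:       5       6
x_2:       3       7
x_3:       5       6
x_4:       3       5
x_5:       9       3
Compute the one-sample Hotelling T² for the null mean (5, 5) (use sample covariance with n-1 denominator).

Step 1 — sample mean vector:
  mean(A) = (5 + 3 + 5 + 3 + 9) / 5 = 25/5 = 5
  mean(B) = (6 + 7 + 6 + 5 + 3) / 5 = 27/5 = 5.4
  x̄ = (5, 5.4),  deviation x̄ - mu_0 = (5, 5.4) - (5, 5) = (0, 0.4).

Step 2 — sample covariance matrix, S[i,j] = (1/(n-1)) · Σ_k (x_{k,i} - mean_i) · (x_{k,j} - mean_j), divisor n-1 = 4:
  S[A,A] = ((0)·(0) + (-2)·(-2) + (0)·(0) + (-2)·(-2) + (4)·(4)) / 4 = 24/4 = 6
  S[A,B] = ((0)·(0.6) + (-2)·(1.6) + (0)·(0.6) + (-2)·(-0.4) + (4)·(-2.4)) / 4 = -12/4 = -3
  S[B,B] = ((0.6)·(0.6) + (1.6)·(1.6) + (0.6)·(0.6) + (-0.4)·(-0.4) + (-2.4)·(-2.4)) / 4 = 9.2/4 = 2.3
  S = [[6, -3],
 [-3, 2.3]].

Step 3 — invert S. det(S) = 6·2.3 - (-3)² = 4.8.
  S^{-1} = (1/det) · [[d, -b], [-b, a]] = [[0.4792, 0.625],
 [0.625, 1.25]].

Step 4 — quadratic form (x̄ - mu_0)^T · S^{-1} · (x̄ - mu_0):
  S^{-1} · (x̄ - mu_0) = (0.25, 0.5),
  (x̄ - mu_0)^T · [...] = (0)·(0.25) + (0.4)·(0.5) = 0.2.

Step 5 — scale by n: T² = 5 · 0.2 = 1.

T² ≈ 1


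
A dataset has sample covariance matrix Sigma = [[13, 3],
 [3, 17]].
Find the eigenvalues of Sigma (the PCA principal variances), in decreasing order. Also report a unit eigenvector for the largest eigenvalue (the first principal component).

Step 1 — characteristic polynomial of 2×2 Sigma:
  det(Sigma - λI) = λ² - trace · λ + det = 0.
  trace = 13 + 17 = 30, det = 13·17 - (3)² = 212.
Step 2 — discriminant:
  Δ = trace² - 4·det = 900 - 848 = 52.
Step 3 — eigenvalues:
  λ = (trace ± √Δ)/2 = (30 ± 7.2111)/2,
  λ_1 = 18.6056,  λ_2 = 11.3944.

Step 4 — unit eigenvector for λ_1: solve (Sigma - λ_1 I)v = 0. First row:
  (13 - 18.6056)·v_x + (3)·v_y = 0, i.e. (-5.6056)·v_x + (3)·v_y = 0,
  so v ∝ (b, λ_1 - a) = (3, 5.6056) = u.
  ||u|| = √((3)² + (5.6056)²) = √(40.4222) ≈ 6.3578,
  v_1 = u/||u|| ≈ (0.4719, 0.8817) (||v_1|| = 1).

λ_1 = 18.6056,  λ_2 = 11.3944;  v_1 ≈ (0.4719, 0.8817)


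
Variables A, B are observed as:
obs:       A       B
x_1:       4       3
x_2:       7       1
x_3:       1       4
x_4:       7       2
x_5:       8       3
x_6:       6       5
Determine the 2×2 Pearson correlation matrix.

Step 1 — column means:
  mean(A) = (4 + 7 + 1 + 7 + 8 + 6) / 6 = 33/6 = 5.5
  mean(B) = (3 + 1 + 4 + 2 + 3 + 5) / 6 = 18/6 = 3

Step 2 — sample variances and covariances s[i,j] = (1/(n-1)) · Σ_k (x_{k,i} - mean_i) · (x_{k,j} - mean_j), with n-1 = 5:
  s[A,A] = ((-1.5)·(-1.5) + (1.5)·(1.5) + (-4.5)·(-4.5) + (1.5)·(1.5) + (2.5)·(2.5) + (0.5)·(0.5)) / 5 = 33.5/5 = 6.7
  s[A,B] = ((-1.5)·(0) + (1.5)·(-2) + (-4.5)·(1) + (1.5)·(-1) + (2.5)·(0) + (0.5)·(2)) / 5 = -8/5 = -1.6
  s[B,B] = ((0)·(0) + (-2)·(-2) + (1)·(1) + (-1)·(-1) + (0)·(0) + (2)·(2)) / 5 = 10/5 = 2
  Sample standard deviations s_i = √(s[i,i]):
  s(A) = √(6.7) = 2.5884
  s(B) = √(2) = 1.4142

Step 3 — r_{ij} = s_{ij} / (s_i · s_j):
  r[A,A] = 1 (diagonal).
  r[A,B] = -1.6 / (2.5884 · 1.4142) = -1.6 / 3.6606 = -0.4371
  r[B,B] = 1 (diagonal).

R is symmetric with unit diagonal. Assembling:

R = [[1, -0.4371],
 [-0.4371, 1]]


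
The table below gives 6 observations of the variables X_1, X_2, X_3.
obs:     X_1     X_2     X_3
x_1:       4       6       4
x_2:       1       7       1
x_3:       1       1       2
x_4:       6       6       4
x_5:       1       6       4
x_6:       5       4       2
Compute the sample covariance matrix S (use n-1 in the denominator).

Step 1 — column means:
  mean(X_1) = (4 + 1 + 1 + 6 + 1 + 5) / 6 = 18/6 = 3
  mean(X_2) = (6 + 7 + 1 + 6 + 6 + 4) / 6 = 30/6 = 5
  mean(X_3) = (4 + 1 + 2 + 4 + 4 + 2) / 6 = 17/6 = 2.8333

Step 2 — sample covariance S[i,j] = (1/(n-1)) · Σ_k (x_{k,i} - mean_i) · (x_{k,j} - mean_j), with n-1 = 5.
  S[X_1,X_1] = ((1)·(1) + (-2)·(-2) + (-2)·(-2) + (3)·(3) + (-2)·(-2) + (2)·(2)) / 5 = 26/5 = 5.2
  S[X_1,X_2] = ((1)·(1) + (-2)·(2) + (-2)·(-4) + (3)·(1) + (-2)·(1) + (2)·(-1)) / 5 = 4/5 = 0.8
  S[X_1,X_3] = ((1)·(1.1667) + (-2)·(-1.8333) + (-2)·(-0.8333) + (3)·(1.1667) + (-2)·(1.1667) + (2)·(-0.8333)) / 5 = 6/5 = 1.2
  S[X_2,X_2] = ((1)·(1) + (2)·(2) + (-4)·(-4) + (1)·(1) + (1)·(1) + (-1)·(-1)) / 5 = 24/5 = 4.8
  S[X_2,X_3] = ((1)·(1.1667) + (2)·(-1.8333) + (-4)·(-0.8333) + (1)·(1.1667) + (1)·(1.1667) + (-1)·(-0.8333)) / 5 = 4/5 = 0.8
  S[X_3,X_3] = ((1.1667)·(1.1667) + (-1.8333)·(-1.8333) + (-0.8333)·(-0.8333) + (1.1667)·(1.1667) + (1.1667)·(1.1667) + (-0.8333)·(-0.8333)) / 5 = 8.8333/5 = 1.7667

S is symmetric (S[j,i] = S[i,j]). Assembling:

S = [[5.2, 0.8, 1.2],
 [0.8, 4.8, 0.8],
 [1.2, 0.8, 1.7667]]


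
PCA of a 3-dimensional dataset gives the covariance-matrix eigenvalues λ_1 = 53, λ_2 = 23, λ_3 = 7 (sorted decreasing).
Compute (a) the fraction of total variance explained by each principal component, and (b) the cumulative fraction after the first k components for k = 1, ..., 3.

Step 1 — total variance = trace(Sigma) = Σ λ_i = 53 + 23 + 7 = 83.

Step 2 — fraction explained by component i = λ_i / Σ λ:
  PC1: 53/83 = 0.6386
  PC2: 23/83 = 0.2771
  PC3: 7/83 = 0.0843

Step 3 — cumulative fraction after k components = (λ_1 + ... + λ_k) / Σ λ:
  k = 1: 53/83 = 0.6386
  k = 2: (53 + 23)/83 = 76/83 = 0.9157
  k = 3: (53 + 23 + 7)/83 = 83/83 = 1

Summary (fraction, with percent):

explained: PC1 0.6386 (63.86%), PC2 0.2771 (27.71%), PC3 0.0843 (8.43%);  cumulative: 0.6386, 0.9157, 1


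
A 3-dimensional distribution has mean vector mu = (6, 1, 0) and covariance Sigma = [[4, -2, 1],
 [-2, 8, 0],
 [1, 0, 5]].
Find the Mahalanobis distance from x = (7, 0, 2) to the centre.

Step 1 — centre the observation: (x - mu) = (1, -1, 2).

Step 2 — invert Sigma (cofactor / det for 3×3, or solve directly):
  Sigma^{-1} = [[0.303, 0.0758, -0.0606],
 [0.0758, 0.1439, -0.0152],
 [-0.0606, -0.0152, 0.2121]].

Step 3 — form the quadratic (x - mu)^T · Sigma^{-1} · (x - mu):
  Sigma^{-1} · (x - mu) = (0.1061, -0.0985, 0.3788).
  (x - mu)^T · [Sigma^{-1} · (x - mu)] = (1)·(0.1061) + (-1)·(-0.0985) + (2)·(0.3788) = 0.9621.

Step 4 — take square root: d = √(0.9621) ≈ 0.9809.

d(x, mu) = √(0.9621) ≈ 0.9809


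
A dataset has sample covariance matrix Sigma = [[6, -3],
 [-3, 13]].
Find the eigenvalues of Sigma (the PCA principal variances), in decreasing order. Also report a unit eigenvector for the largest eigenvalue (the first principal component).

Step 1 — characteristic polynomial of 2×2 Sigma:
  det(Sigma - λI) = λ² - trace · λ + det = 0.
  trace = 6 + 13 = 19, det = 6·13 - (-3)² = 69.
Step 2 — discriminant:
  Δ = trace² - 4·det = 361 - 276 = 85.
Step 3 — eigenvalues:
  λ = (trace ± √Δ)/2 = (19 ± 9.2195)/2,
  λ_1 = 14.1098,  λ_2 = 4.8902.

Step 4 — unit eigenvector for λ_1: solve (Sigma - λ_1 I)v = 0. First row:
  (6 - 14.1098)·v_x + (-3)·v_y = 0, i.e. (-8.1098)·v_x + (-3)·v_y = 0,
  so v ∝ (b, λ_1 - a) = (-3, 8.1098); multiply by -1 so the first entry is positive: u = (3, -8.1098).
  ||u|| = √((3)² + (-8.1098)²) = √(74.7684) ≈ 8.6469,
  v_1 = u/||u|| ≈ (0.3469, -0.9379) (||v_1|| = 1).

λ_1 = 14.1098,  λ_2 = 4.8902;  v_1 ≈ (0.3469, -0.9379)


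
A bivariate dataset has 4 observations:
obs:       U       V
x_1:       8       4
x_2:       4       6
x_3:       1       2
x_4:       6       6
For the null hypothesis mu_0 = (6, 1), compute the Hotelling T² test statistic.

Step 1 — sample mean vector:
  mean(U) = (8 + 4 + 1 + 6) / 4 = 19/4 = 4.75
  mean(V) = (4 + 6 + 2 + 6) / 4 = 18/4 = 4.5
  x̄ = (4.75, 4.5),  deviation x̄ - mu_0 = (4.75, 4.5) - (6, 1) = (-1.25, 3.5).

Step 2 — sample covariance matrix, S[i,j] = (1/(n-1)) · Σ_k (x_{k,i} - mean_i) · (x_{k,j} - mean_j), divisor n-1 = 3:
  S[U,U] = ((3.25)·(3.25) + (-0.75)·(-0.75) + (-3.75)·(-3.75) + (1.25)·(1.25)) / 3 = 26.75/3 = 8.9167
  S[U,V] = ((3.25)·(-0.5) + (-0.75)·(1.5) + (-3.75)·(-2.5) + (1.25)·(1.5)) / 3 = 8.5/3 = 2.8333
  S[V,V] = ((-0.5)·(-0.5) + (1.5)·(1.5) + (-2.5)·(-2.5) + (1.5)·(1.5)) / 3 = 11/3 = 3.6667
  S = [[8.9167, 2.8333],
 [2.8333, 3.6667]].

Step 3 — invert S. det(S) = 8.9167·3.6667 - (2.8333)² = 24.6667.
  S^{-1} = (1/det) · [[d, -b], [-b, a]] = [[0.1486, -0.1149],
 [-0.1149, 0.3615]].

Step 4 — quadratic form (x̄ - mu_0)^T · S^{-1} · (x̄ - mu_0):
  S^{-1} · (x̄ - mu_0) = (-0.5878, 1.4088),
  (x̄ - mu_0)^T · [...] = (-1.25)·(-0.5878) + (3.5)·(1.4088) = 5.6655.

Step 5 — scale by n: T² = 4 · 5.6655 = 22.6622.

T² ≈ 22.6622


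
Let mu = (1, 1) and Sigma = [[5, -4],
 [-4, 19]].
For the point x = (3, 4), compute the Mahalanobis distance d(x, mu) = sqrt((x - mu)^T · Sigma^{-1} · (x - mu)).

Step 1 — centre the observation: (x - mu) = (2, 3).

Step 2 — invert Sigma. det(Sigma) = 5·19 - (-4)² = 79.
  Sigma^{-1} = (1/det) · [[d, -b], [-b, a]] = [[0.2405, 0.0506],
 [0.0506, 0.0633]].

Step 3 — form the quadratic (x - mu)^T · Sigma^{-1} · (x - mu):
  Sigma^{-1} · (x - mu) = (0.6329, 0.2911).
  (x - mu)^T · [Sigma^{-1} · (x - mu)] = (2)·(0.6329) + (3)·(0.2911) = 2.1392.

Step 4 — take square root: d = √(2.1392) ≈ 1.4626.

d(x, mu) = √(2.1392) ≈ 1.4626


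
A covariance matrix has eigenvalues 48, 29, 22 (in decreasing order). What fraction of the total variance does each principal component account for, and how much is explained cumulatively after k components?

Step 1 — total variance = trace(Sigma) = Σ λ_i = 48 + 29 + 22 = 99.

Step 2 — fraction explained by component i = λ_i / Σ λ:
  PC1: 48/99 = 0.4848
  PC2: 29/99 = 0.2929
  PC3: 22/99 = 0.2222

Step 3 — cumulative fraction after k components = (λ_1 + ... + λ_k) / Σ λ:
  k = 1: 48/99 = 0.4848
  k = 2: (48 + 29)/99 = 77/99 = 0.7778
  k = 3: (48 + 29 + 22)/99 = 99/99 = 1

Summary (fraction, with percent):

explained: PC1 0.4848 (48.48%), PC2 0.2929 (29.29%), PC3 0.2222 (22.22%);  cumulative: 0.4848, 0.7778, 1


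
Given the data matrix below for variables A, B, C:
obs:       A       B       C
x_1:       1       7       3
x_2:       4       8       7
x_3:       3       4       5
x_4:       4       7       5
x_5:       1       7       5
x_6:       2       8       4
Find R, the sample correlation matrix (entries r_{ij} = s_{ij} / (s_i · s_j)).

Step 1 — column means:
  mean(A) = (1 + 4 + 3 + 4 + 1 + 2) / 6 = 15/6 = 2.5
  mean(B) = (7 + 8 + 4 + 7 + 7 + 8) / 6 = 41/6 = 6.8333
  mean(C) = (3 + 7 + 5 + 5 + 5 + 4) / 6 = 29/6 = 4.8333

Step 2 — sample variances and covariances s[i,j] = (1/(n-1)) · Σ_k (x_{k,i} - mean_i) · (x_{k,j} - mean_j), with n-1 = 5:
  s[A,A] = ((-1.5)·(-1.5) + (1.5)·(1.5) + (0.5)·(0.5) + (1.5)·(1.5) + (-1.5)·(-1.5) + (-0.5)·(-0.5)) / 5 = 9.5/5 = 1.9
  s[A,B] = ((-1.5)·(0.1667) + (1.5)·(1.1667) + (0.5)·(-2.8333) + (1.5)·(0.1667) + (-1.5)·(0.1667) + (-0.5)·(1.1667)) / 5 = -0.5/5 = -0.1
  s[A,C] = ((-1.5)·(-1.8333) + (1.5)·(2.1667) + (0.5)·(0.1667) + (1.5)·(0.1667) + (-1.5)·(0.1667) + (-0.5)·(-0.8333)) / 5 = 6.5/5 = 1.3
  s[B,B] = ((0.1667)·(0.1667) + (1.1667)·(1.1667) + (-2.8333)·(-2.8333) + (0.1667)·(0.1667) + (0.1667)·(0.1667) + (1.1667)·(1.1667)) / 5 = 10.8333/5 = 2.1667
  s[B,C] = ((0.1667)·(-1.8333) + (1.1667)·(2.1667) + (-2.8333)·(0.1667) + (0.1667)·(0.1667) + (0.1667)·(0.1667) + (1.1667)·(-0.8333)) / 5 = 0.8333/5 = 0.1667
  s[C,C] = ((-1.8333)·(-1.8333) + (2.1667)·(2.1667) + (0.1667)·(0.1667) + (0.1667)·(0.1667) + (0.1667)·(0.1667) + (-0.8333)·(-0.8333)) / 5 = 8.8333/5 = 1.7667
  Sample standard deviations s_i = √(s[i,i]):
  s(A) = √(1.9) = 1.3784
  s(B) = √(2.1667) = 1.472
  s(C) = √(1.7667) = 1.3292

Step 3 — r_{ij} = s_{ij} / (s_i · s_j):
  r[A,A] = 1 (diagonal).
  r[A,B] = -0.1 / (1.3784 · 1.472) = -0.1 / 2.029 = -0.0493
  r[A,C] = 1.3 / (1.3784 · 1.3292) = 1.3 / 1.8321 = 0.7096
  r[B,B] = 1 (diagonal).
  r[B,C] = 0.1667 / (1.472 · 1.3292) = 0.1667 / 1.9565 = 0.0852
  r[C,C] = 1 (diagonal).

R is symmetric with unit diagonal. Assembling:

R = [[1, -0.0493, 0.7096],
 [-0.0493, 1, 0.0852],
 [0.7096, 0.0852, 1]]


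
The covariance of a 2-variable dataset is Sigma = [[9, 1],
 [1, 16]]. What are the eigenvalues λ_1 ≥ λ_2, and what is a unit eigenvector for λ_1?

Step 1 — characteristic polynomial of 2×2 Sigma:
  det(Sigma - λI) = λ² - trace · λ + det = 0.
  trace = 9 + 16 = 25, det = 9·16 - (1)² = 143.
Step 2 — discriminant:
  Δ = trace² - 4·det = 625 - 572 = 53.
Step 3 — eigenvalues:
  λ = (trace ± √Δ)/2 = (25 ± 7.2801)/2,
  λ_1 = 16.1401,  λ_2 = 8.8599.

Step 4 — unit eigenvector for λ_1: solve (Sigma - λ_1 I)v = 0. First row:
  (9 - 16.1401)·v_x + (1)·v_y = 0, i.e. (-7.1401)·v_x + (1)·v_y = 0,
  so v ∝ (b, λ_1 - a) = (1, 7.1401) = u.
  ||u|| = √((1)² + (7.1401)²) = √(51.9804) ≈ 7.2097,
  v_1 = u/||u|| ≈ (0.1387, 0.9903) (||v_1|| = 1).

λ_1 = 16.1401,  λ_2 = 8.8599;  v_1 ≈ (0.1387, 0.9903)


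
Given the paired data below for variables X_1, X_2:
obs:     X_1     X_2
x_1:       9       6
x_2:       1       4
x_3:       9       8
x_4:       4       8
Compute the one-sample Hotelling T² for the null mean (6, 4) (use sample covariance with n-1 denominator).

Step 1 — sample mean vector:
  mean(X_1) = (9 + 1 + 9 + 4) / 4 = 23/4 = 5.75
  mean(X_2) = (6 + 4 + 8 + 8) / 4 = 26/4 = 6.5
  x̄ = (5.75, 6.5),  deviation x̄ - mu_0 = (5.75, 6.5) - (6, 4) = (-0.25, 2.5).

Step 2 — sample covariance matrix, S[i,j] = (1/(n-1)) · Σ_k (x_{k,i} - mean_i) · (x_{k,j} - mean_j), divisor n-1 = 3:
  S[X_1,X_1] = ((3.25)·(3.25) + (-4.75)·(-4.75) + (3.25)·(3.25) + (-1.75)·(-1.75)) / 3 = 46.75/3 = 15.5833
  S[X_1,X_2] = ((3.25)·(-0.5) + (-4.75)·(-2.5) + (3.25)·(1.5) + (-1.75)·(1.5)) / 3 = 12.5/3 = 4.1667
  S[X_2,X_2] = ((-0.5)·(-0.5) + (-2.5)·(-2.5) + (1.5)·(1.5) + (1.5)·(1.5)) / 3 = 11/3 = 3.6667
  S = [[15.5833, 4.1667],
 [4.1667, 3.6667]].

Step 3 — invert S. det(S) = 15.5833·3.6667 - (4.1667)² = 39.7778.
  S^{-1} = (1/det) · [[d, -b], [-b, a]] = [[0.0922, -0.1047],
 [-0.1047, 0.3918]].

Step 4 — quadratic form (x̄ - mu_0)^T · S^{-1} · (x̄ - mu_0):
  S^{-1} · (x̄ - mu_0) = (-0.2849, 1.0056),
  (x̄ - mu_0)^T · [...] = (-0.25)·(-0.2849) + (2.5)·(1.0056) = 2.5852.

Step 5 — scale by n: T² = 4 · 2.5852 = 10.3408.

T² ≈ 10.3408


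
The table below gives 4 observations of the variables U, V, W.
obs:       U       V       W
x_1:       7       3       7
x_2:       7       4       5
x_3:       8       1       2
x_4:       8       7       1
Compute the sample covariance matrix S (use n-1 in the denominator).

Step 1 — column means:
  mean(U) = (7 + 7 + 8 + 8) / 4 = 30/4 = 7.5
  mean(V) = (3 + 4 + 1 + 7) / 4 = 15/4 = 3.75
  mean(W) = (7 + 5 + 2 + 1) / 4 = 15/4 = 3.75

Step 2 — sample covariance S[i,j] = (1/(n-1)) · Σ_k (x_{k,i} - mean_i) · (x_{k,j} - mean_j), with n-1 = 3.
  S[U,U] = ((-0.5)·(-0.5) + (-0.5)·(-0.5) + (0.5)·(0.5) + (0.5)·(0.5)) / 3 = 1/3 = 0.3333
  S[U,V] = ((-0.5)·(-0.75) + (-0.5)·(0.25) + (0.5)·(-2.75) + (0.5)·(3.25)) / 3 = 0.5/3 = 0.1667
  S[U,W] = ((-0.5)·(3.25) + (-0.5)·(1.25) + (0.5)·(-1.75) + (0.5)·(-2.75)) / 3 = -4.5/3 = -1.5
  S[V,V] = ((-0.75)·(-0.75) + (0.25)·(0.25) + (-2.75)·(-2.75) + (3.25)·(3.25)) / 3 = 18.75/3 = 6.25
  S[V,W] = ((-0.75)·(3.25) + (0.25)·(1.25) + (-2.75)·(-1.75) + (3.25)·(-2.75)) / 3 = -6.25/3 = -2.0833
  S[W,W] = ((3.25)·(3.25) + (1.25)·(1.25) + (-1.75)·(-1.75) + (-2.75)·(-2.75)) / 3 = 22.75/3 = 7.5833

S is symmetric (S[j,i] = S[i,j]). Assembling:

S = [[0.3333, 0.1667, -1.5],
 [0.1667, 6.25, -2.0833],
 [-1.5, -2.0833, 7.5833]]


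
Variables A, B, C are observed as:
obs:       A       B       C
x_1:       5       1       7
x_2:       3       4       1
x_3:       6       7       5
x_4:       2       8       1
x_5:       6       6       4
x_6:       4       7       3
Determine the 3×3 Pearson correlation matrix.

Step 1 — column means:
  mean(A) = (5 + 3 + 6 + 2 + 6 + 4) / 6 = 26/6 = 4.3333
  mean(B) = (1 + 4 + 7 + 8 + 6 + 7) / 6 = 33/6 = 5.5
  mean(C) = (7 + 1 + 5 + 1 + 4 + 3) / 6 = 21/6 = 3.5

Step 2 — sample variances and covariances s[i,j] = (1/(n-1)) · Σ_k (x_{k,i} - mean_i) · (x_{k,j} - mean_j), with n-1 = 5:
  s[A,A] = ((0.6667)·(0.6667) + (-1.3333)·(-1.3333) + (1.6667)·(1.6667) + (-2.3333)·(-2.3333) + (1.6667)·(1.6667) + (-0.3333)·(-0.3333)) / 5 = 13.3333/5 = 2.6667
  s[A,B] = ((0.6667)·(-4.5) + (-1.3333)·(-1.5) + (1.6667)·(1.5) + (-2.3333)·(2.5) + (1.6667)·(0.5) + (-0.3333)·(1.5)) / 5 = -4/5 = -0.8
  s[A,C] = ((0.6667)·(3.5) + (-1.3333)·(-2.5) + (1.6667)·(1.5) + (-2.3333)·(-2.5) + (1.6667)·(0.5) + (-0.3333)·(-0.5)) / 5 = 15/5 = 3
  s[B,B] = ((-4.5)·(-4.5) + (-1.5)·(-1.5) + (1.5)·(1.5) + (2.5)·(2.5) + (0.5)·(0.5) + (1.5)·(1.5)) / 5 = 33.5/5 = 6.7
  s[B,C] = ((-4.5)·(3.5) + (-1.5)·(-2.5) + (1.5)·(1.5) + (2.5)·(-2.5) + (0.5)·(0.5) + (1.5)·(-0.5)) / 5 = -16.5/5 = -3.3
  s[C,C] = ((3.5)·(3.5) + (-2.5)·(-2.5) + (1.5)·(1.5) + (-2.5)·(-2.5) + (0.5)·(0.5) + (-0.5)·(-0.5)) / 5 = 27.5/5 = 5.5
  Sample standard deviations s_i = √(s[i,i]):
  s(A) = √(2.6667) = 1.633
  s(B) = √(6.7) = 2.5884
  s(C) = √(5.5) = 2.3452

Step 3 — r_{ij} = s_{ij} / (s_i · s_j):
  r[A,A] = 1 (diagonal).
  r[A,B] = -0.8 / (1.633 · 2.5884) = -0.8 / 4.2269 = -0.1893
  r[A,C] = 3 / (1.633 · 2.3452) = 3 / 3.8297 = 0.7833
  r[B,B] = 1 (diagonal).
  r[B,C] = -3.3 / (2.5884 · 2.3452) = -3.3 / 6.0704 = -0.5436
  r[C,C] = 1 (diagonal).

R is symmetric with unit diagonal. Assembling:

R = [[1, -0.1893, 0.7833],
 [-0.1893, 1, -0.5436],
 [0.7833, -0.5436, 1]]
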